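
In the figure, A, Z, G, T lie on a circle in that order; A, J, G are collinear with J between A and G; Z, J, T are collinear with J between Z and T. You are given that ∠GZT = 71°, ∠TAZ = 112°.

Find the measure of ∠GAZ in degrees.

1. ∠TGZ = 68°  [cyclic AZGT, opposite ∠A+∠G]
2. ∠GTZ = 41°  [△ZGT]
3. ∠GAZ = 41°  [same arc ZG]

∠GAZ = 41°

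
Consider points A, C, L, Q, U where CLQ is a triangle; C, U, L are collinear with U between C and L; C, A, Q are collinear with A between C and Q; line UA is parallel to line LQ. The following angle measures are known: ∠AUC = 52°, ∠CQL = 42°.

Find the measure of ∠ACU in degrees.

∠ACU = 86°

1. ∠CLQ = 52°  [UA∥LQ, corresponding at U]
2. ∠LCQ = 86°  [△CLQ]
3. ∠ACU = 86°  [U on CL, A on CQ]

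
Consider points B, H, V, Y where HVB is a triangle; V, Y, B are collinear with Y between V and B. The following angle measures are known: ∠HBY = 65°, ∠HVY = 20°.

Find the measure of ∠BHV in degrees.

∠BHV = 95°

1. ∠HBV = 65°  [Y on ray BV]
2. ∠BVH = 20°  [Y on ray VB]
3. ∠BHV = 95°  [△HVB]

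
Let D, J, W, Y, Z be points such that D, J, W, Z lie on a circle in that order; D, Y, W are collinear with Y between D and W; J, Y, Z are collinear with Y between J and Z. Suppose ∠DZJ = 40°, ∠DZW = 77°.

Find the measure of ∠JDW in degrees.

∠JDW = 37°

1. ∠DWJ = 40°  [same arc DJ]
2. ∠DJW = 103°  [cyclic DJWZ, opposite ∠J+∠Z]
3. ∠JDW = 37°  [△DJW]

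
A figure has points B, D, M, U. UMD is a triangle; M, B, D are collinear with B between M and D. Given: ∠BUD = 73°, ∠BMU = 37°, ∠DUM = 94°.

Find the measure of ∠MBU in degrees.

∠MBU = 122°

1. ∠DMU = 37°  [B on ray MD]
2. ∠MDU = 49°  [△UMD]
3. ∠BDU = 49°  [B on ray DM]
4. ∠DBU = 58°  [△UBD]
5. ∠MBU = 122°  [linear pair at B on MD]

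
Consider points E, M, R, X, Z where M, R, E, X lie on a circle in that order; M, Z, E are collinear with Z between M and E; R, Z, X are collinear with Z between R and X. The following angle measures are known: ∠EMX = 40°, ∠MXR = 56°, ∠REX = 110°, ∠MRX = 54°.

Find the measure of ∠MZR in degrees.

1. ∠ERX = 40°  [same arc EX]
2. ∠MER = 56°  [same arc MR]
3. ∠EZR = 84°  [△RZE]
4. ∠MZR = 96°  [linear pair at Z on ME]

∠MZR = 96°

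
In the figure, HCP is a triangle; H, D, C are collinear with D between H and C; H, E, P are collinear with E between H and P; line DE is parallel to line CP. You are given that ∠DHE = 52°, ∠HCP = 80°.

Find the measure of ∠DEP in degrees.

1. ∠CHP = 52°  [D on HC, E on HP]
2. ∠CPH = 48°  [△HCP]
3. ∠DEH = 48°  [DE∥CP, corresponding at E]
4. ∠DEP = 132°  [linear pair at E on HP]

∠DEP = 132°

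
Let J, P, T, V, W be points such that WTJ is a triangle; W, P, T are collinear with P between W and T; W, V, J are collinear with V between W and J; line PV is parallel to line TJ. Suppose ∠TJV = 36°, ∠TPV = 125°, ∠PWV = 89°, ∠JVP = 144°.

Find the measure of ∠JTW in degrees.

∠JTW = 55°

1. ∠TJW = 36°  [V on ray JW]
2. ∠JWT = 89°  [P on WT, V on WJ]
3. ∠JTW = 55°  [△WTJ]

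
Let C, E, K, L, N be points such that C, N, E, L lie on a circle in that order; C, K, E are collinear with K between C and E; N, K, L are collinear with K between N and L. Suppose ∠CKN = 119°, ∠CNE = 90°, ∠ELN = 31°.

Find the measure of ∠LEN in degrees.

∠LEN = 89°

1. ∠EKL = 119°  [vertical angles at K]
2. ∠CLE = 90°  [cyclic CNEL, opposite ∠N+∠L]
3. ∠CEL = 30°  [△EKL]
4. ∠ECL = 60°  [△CEL]
5. ∠ENL = 60°  [same arc EL]
6. ∠LEN = 89°  [△NEL]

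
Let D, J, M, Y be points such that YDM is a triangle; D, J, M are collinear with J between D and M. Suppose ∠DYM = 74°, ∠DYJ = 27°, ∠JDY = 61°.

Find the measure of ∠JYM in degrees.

∠JYM = 47°

1. ∠DJY = 92°  [△YDJ]
2. ∠MDY = 61°  [J on ray DM]
3. ∠MJY = 88°  [linear pair at J on DM]
4. ∠DMY = 45°  [△YDM]
5. ∠JMY = 45°  [J on ray MD]
6. ∠JYM = 47°  [△YJM]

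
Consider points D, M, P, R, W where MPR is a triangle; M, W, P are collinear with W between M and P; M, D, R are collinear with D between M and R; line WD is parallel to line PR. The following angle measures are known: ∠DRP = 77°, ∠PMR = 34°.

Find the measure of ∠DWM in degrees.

1. ∠MRP = 77°  [D on ray RM]
2. ∠MPR = 69°  [△MPR]
3. ∠DWM = 69°  [WD∥PR, corresponding at W]

∠DWM = 69°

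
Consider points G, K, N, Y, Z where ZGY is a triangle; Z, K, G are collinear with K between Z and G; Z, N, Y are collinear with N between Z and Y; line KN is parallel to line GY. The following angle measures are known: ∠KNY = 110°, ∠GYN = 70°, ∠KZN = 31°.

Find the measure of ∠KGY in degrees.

1. ∠GYZ = 70°  [N on ray YZ]
2. ∠GZY = 31°  [K on ZG, N on ZY]
3. ∠YGZ = 79°  [△ZGY]
4. ∠KGY = 79°  [K on ray GZ]

∠KGY = 79°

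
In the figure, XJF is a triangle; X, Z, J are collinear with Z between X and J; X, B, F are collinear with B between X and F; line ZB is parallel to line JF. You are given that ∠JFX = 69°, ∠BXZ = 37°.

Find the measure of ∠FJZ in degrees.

∠FJZ = 74°

1. ∠XBZ = 69°  [ZB∥JF, corresponding at B]
2. ∠BZX = 74°  [△XZB]
3. ∠BZJ = 106°  [linear pair at Z on XJ]
4. ∠FJZ = 74°  [ZB∥JF, co-interior at J–Z]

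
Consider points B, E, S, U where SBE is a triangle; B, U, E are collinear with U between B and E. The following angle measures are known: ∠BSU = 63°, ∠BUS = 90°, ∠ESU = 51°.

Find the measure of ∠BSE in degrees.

1. ∠SBU = 27°  [△SBU]
2. ∠EUS = 90°  [linear pair at U on BE]
3. ∠SEU = 39°  [△SUE]
4. ∠EBS = 27°  [U on ray BE]
5. ∠BES = 39°  [U on ray EB]
6. ∠BSE = 114°  [△SBE]

∠BSE = 114°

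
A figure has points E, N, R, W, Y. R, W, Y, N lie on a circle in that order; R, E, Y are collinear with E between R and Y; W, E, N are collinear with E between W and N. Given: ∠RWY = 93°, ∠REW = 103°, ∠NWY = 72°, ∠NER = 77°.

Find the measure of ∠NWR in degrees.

1. ∠RNY = 87°  [cyclic RWYN, opposite ∠W+∠N]
2. ∠NRY = 72°  [same arc YN]
3. ∠NYR = 21°  [△RYN]
4. ∠NWR = 21°  [same arc RN]

∠NWR = 21°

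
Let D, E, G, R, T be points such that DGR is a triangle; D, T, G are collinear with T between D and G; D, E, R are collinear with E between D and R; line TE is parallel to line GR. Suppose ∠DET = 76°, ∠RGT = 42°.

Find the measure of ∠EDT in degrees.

1. ∠DRG = 76°  [TE∥GR, corresponding at E]
2. ∠DGR = 42°  [T on ray GD]
3. ∠GDR = 62°  [△DGR]
4. ∠EDT = 62°  [T on DG, E on DR]

∠EDT = 62°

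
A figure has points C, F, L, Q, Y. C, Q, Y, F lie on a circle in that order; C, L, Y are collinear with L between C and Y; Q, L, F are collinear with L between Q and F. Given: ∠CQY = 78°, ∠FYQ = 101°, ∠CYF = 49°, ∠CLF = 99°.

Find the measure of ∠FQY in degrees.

1. ∠CFY = 102°  [cyclic CQYF, opposite ∠Q+∠F]
2. ∠FCY = 29°  [△CYF]
3. ∠FQY = 29°  [same arc YF]

∠FQY = 29°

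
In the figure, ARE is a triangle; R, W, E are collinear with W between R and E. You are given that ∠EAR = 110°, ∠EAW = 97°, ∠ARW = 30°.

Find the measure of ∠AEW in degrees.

1. ∠ARE = 30°  [W on ray RE]
2. ∠AER = 40°  [△ARE]
3. ∠AEW = 40°  [W on ray ER]

∠AEW = 40°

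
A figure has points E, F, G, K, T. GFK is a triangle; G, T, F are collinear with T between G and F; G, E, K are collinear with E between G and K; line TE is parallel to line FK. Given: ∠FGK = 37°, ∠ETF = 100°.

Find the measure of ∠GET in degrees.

∠GET = 63°

1. ∠EGT = 37°  [T on GF, E on GK]
2. ∠ETG = 80°  [linear pair at T on GF]
3. ∠GET = 63°  [△GTE]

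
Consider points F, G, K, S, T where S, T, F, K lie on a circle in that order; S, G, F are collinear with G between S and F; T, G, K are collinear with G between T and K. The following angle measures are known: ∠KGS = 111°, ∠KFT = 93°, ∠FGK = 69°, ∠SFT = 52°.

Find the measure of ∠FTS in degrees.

1. ∠KST = 87°  [cyclic STFK, opposite ∠S+∠F]
2. ∠SGT = 69°  [vertical angles at G]
3. ∠SKT = 52°  [same arc ST]
4. ∠KTS = 41°  [△STK]
5. ∠FST = 70°  [△SGT]
6. ∠FTS = 58°  [△STF]

∠FTS = 58°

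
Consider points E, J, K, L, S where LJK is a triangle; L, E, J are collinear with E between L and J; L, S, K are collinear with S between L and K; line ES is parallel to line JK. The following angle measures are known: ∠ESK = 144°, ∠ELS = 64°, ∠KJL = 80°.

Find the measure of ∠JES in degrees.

1. ∠ESL = 36°  [linear pair at S on LK]
2. ∠LES = 80°  [△LES]
3. ∠JES = 100°  [linear pair at E on LJ]

∠JES = 100°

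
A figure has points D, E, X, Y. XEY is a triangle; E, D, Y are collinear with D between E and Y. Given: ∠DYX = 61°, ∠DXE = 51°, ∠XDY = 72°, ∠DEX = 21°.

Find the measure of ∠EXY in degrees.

1. ∠EYX = 61°  [D on ray YE]
2. ∠XEY = 21°  [D on ray EY]
3. ∠EXY = 98°  [△XEY]

∠EXY = 98°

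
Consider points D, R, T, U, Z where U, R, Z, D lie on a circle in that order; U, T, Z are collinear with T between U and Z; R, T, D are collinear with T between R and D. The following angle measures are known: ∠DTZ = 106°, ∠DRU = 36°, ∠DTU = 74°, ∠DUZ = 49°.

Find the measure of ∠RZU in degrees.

∠RZU = 57°

1. ∠RTZ = 74°  [vertical angles at T]
2. ∠DRZ = 49°  [same arc ZD]
3. ∠RZU = 57°  [△RTZ]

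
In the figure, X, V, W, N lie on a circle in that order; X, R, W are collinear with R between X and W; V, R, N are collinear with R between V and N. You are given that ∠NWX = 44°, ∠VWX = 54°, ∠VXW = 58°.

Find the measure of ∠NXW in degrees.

1. ∠WVX = 68°  [△XVW]
2. ∠WNX = 112°  [cyclic XVWN, opposite ∠V+∠N]
3. ∠NXW = 24°  [△XWN]

∠NXW = 24°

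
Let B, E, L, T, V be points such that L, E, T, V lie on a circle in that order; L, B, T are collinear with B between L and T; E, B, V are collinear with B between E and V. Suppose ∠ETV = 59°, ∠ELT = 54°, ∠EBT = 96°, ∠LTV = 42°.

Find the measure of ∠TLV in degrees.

∠TLV = 67°

1. ∠ELV = 121°  [cyclic LETV, opposite ∠L+∠T]
2. ∠LBV = 96°  [vertical angles at B]
3. ∠LEV = 42°  [same arc LV]
4. ∠EVL = 17°  [△LEV]
5. ∠TLV = 67°  [△LBV]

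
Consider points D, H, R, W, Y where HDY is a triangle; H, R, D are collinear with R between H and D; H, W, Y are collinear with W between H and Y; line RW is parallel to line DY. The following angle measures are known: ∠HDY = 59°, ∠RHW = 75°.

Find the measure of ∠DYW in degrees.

∠DYW = 46°

1. ∠HRW = 59°  [RW∥DY, corresponding at R]
2. ∠HWR = 46°  [△HRW]
3. ∠RWY = 134°  [linear pair at W on HY]
4. ∠DYW = 46°  [RW∥DY, co-interior at Y–W]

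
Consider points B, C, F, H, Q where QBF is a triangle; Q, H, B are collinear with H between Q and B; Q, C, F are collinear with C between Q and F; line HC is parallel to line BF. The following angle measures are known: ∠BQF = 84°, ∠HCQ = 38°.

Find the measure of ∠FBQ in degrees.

∠FBQ = 58°

1. ∠CQH = 84°  [H on QB, C on QF]
2. ∠CHQ = 58°  [△QHC]
3. ∠FBQ = 58°  [HC∥BF, corresponding at H]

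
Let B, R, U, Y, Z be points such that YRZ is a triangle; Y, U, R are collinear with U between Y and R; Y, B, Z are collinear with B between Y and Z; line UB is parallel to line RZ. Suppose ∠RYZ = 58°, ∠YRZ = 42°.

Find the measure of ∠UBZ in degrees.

∠UBZ = 100°

1. ∠RZY = 80°  [△YRZ]
2. ∠UBY = 80°  [UB∥RZ, corresponding at B]
3. ∠UBZ = 100°  [linear pair at B on YZ]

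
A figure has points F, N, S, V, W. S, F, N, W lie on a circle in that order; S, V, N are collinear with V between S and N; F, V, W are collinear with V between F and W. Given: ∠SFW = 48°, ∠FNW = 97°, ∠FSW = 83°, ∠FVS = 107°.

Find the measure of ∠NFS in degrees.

∠NFS = 106°

1. ∠FWS = 49°  [△SFW]
2. ∠FSN = 25°  [△SVF]
3. ∠FNS = 49°  [same arc SF]
4. ∠NFS = 106°  [△SFN]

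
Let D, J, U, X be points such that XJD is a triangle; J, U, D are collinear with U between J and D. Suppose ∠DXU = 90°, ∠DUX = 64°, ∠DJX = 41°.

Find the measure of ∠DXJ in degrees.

1. ∠UDX = 26°  [△XUD]
2. ∠JDX = 26°  [U on ray DJ]
3. ∠DXJ = 113°  [△XJD]

∠DXJ = 113°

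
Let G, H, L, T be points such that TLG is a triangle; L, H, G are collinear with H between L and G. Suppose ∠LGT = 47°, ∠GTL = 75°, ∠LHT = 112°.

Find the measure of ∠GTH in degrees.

1. ∠HGT = 47°  [H on ray GL]
2. ∠GHT = 68°  [linear pair at H on LG]
3. ∠GTH = 65°  [△THG]

∠GTH = 65°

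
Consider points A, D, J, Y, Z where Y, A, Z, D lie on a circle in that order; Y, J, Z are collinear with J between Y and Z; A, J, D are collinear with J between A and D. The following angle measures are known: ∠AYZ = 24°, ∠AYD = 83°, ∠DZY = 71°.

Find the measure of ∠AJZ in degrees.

∠AJZ = 95°

1. ∠DAY = 71°  [same arc YD]
2. ∠AJY = 85°  [△YJA]
3. ∠AJZ = 95°  [linear pair at J on YZ]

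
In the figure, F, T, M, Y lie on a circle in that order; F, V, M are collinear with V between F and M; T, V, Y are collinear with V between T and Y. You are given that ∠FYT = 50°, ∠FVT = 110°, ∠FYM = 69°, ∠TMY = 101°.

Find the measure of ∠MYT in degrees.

∠MYT = 19°

1. ∠FMT = 50°  [same arc FT]
2. ∠FTM = 111°  [cyclic FTMY, opposite ∠T+∠Y]
3. ∠MFT = 19°  [△FTM]
4. ∠MYT = 19°  [same arc TM]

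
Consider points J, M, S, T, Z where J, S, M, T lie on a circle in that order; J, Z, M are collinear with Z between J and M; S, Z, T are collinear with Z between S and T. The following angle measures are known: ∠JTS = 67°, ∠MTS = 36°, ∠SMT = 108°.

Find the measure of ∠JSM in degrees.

1. ∠JMS = 67°  [same arc JS]
2. ∠MJS = 36°  [same arc SM]
3. ∠JSM = 77°  [△JSM]

∠JSM = 77°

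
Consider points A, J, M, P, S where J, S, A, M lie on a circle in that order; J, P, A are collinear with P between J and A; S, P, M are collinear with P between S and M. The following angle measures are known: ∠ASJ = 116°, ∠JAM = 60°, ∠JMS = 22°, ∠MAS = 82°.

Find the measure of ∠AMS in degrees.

1. ∠AMJ = 64°  [cyclic JSAM, opposite ∠S+∠M]
2. ∠AJM = 56°  [△JAM]
3. ∠ASM = 56°  [same arc AM]
4. ∠AMS = 42°  [△SAM]

∠AMS = 42°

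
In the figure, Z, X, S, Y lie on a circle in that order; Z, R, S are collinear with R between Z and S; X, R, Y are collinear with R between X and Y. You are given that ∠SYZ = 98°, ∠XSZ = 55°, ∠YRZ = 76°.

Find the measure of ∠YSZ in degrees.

1. ∠SXZ = 82°  [cyclic ZXSY, opposite ∠X+∠Y]
2. ∠SZX = 43°  [△ZXS]
3. ∠SRY = 104°  [linear pair at R on ZS]
4. ∠SYX = 43°  [same arc XS]
5. ∠YSZ = 33°  [△SRY]

∠YSZ = 33°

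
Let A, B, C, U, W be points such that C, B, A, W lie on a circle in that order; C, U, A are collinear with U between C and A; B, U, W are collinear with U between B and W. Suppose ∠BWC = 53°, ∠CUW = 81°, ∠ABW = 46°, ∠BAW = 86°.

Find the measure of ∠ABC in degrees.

1. ∠BAC = 53°  [same arc CB]
2. ∠AWB = 48°  [△BAW]
3. ∠ACB = 48°  [same arc BA]
4. ∠ABC = 79°  [△CBA]

∠ABC = 79°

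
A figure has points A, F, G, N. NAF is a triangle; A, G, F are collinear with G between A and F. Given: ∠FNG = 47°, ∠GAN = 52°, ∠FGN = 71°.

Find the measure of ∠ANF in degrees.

∠ANF = 66°

1. ∠GFN = 62°  [△NGF]
2. ∠FAN = 52°  [G on ray AF]
3. ∠AFN = 62°  [G on ray FA]
4. ∠ANF = 66°  [△NAF]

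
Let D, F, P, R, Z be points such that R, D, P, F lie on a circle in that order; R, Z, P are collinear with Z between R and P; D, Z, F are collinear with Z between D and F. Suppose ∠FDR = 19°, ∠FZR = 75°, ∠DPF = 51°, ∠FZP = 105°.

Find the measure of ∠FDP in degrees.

∠FDP = 73°

1. ∠FPR = 19°  [same arc RF]
2. ∠DFP = 56°  [△PZF]
3. ∠FDP = 73°  [△DPF]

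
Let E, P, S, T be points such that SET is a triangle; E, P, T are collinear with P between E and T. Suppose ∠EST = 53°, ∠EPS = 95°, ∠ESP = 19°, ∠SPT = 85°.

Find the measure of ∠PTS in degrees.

∠PTS = 61°

1. ∠PES = 66°  [△SEP]
2. ∠SET = 66°  [P on ray ET]
3. ∠ETS = 61°  [△SET]
4. ∠PTS = 61°  [P on ray TE]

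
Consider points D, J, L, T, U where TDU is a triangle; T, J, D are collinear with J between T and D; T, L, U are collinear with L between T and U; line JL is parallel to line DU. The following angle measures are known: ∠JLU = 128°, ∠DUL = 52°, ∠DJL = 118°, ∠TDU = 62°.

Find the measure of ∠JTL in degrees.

1. ∠JLT = 52°  [linear pair at L on TU]
2. ∠LJT = 62°  [linear pair at J on TD]
3. ∠JTL = 66°  [△TJL]

∠JTL = 66°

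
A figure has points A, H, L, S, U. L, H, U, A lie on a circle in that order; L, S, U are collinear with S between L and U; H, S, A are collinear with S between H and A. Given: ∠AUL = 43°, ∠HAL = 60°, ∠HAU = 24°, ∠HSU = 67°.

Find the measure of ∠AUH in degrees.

1. ∠AHL = 43°  [same arc LA]
2. ∠ALH = 77°  [△LHA]
3. ∠AUH = 103°  [cyclic LHUA, opposite ∠L+∠U]

∠AUH = 103°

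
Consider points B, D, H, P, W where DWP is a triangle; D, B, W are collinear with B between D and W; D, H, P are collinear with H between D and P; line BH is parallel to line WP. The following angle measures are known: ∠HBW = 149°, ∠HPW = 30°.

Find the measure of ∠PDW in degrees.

∠PDW = 119°

1. ∠DBH = 31°  [linear pair at B on DW]
2. ∠DPW = 30°  [H on ray PD]
3. ∠DWP = 31°  [BH∥WP, corresponding at B]
4. ∠PDW = 119°  [△DWP]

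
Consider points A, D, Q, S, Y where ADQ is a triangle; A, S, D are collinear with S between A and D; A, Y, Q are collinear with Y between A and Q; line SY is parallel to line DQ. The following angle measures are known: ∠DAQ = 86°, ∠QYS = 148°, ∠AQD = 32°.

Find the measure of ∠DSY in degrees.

∠DSY = 118°

1. ∠ADQ = 62°  [△ADQ]
2. ∠ASY = 62°  [SY∥DQ, corresponding at S]
3. ∠DSY = 118°  [linear pair at S on AD]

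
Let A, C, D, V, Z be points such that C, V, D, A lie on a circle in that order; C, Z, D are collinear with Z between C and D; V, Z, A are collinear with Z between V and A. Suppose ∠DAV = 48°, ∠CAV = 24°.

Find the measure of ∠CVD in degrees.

1. ∠DCV = 48°  [same arc VD]
2. ∠CDV = 24°  [same arc CV]
3. ∠CVD = 108°  [△CVD]

∠CVD = 108°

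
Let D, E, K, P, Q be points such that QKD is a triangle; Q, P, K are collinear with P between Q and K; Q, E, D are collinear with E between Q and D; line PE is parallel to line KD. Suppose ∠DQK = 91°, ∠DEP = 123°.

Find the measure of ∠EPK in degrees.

∠EPK = 148°

1. ∠EQP = 91°  [P on QK, E on QD]
2. ∠PEQ = 57°  [linear pair at E on QD]
3. ∠EPQ = 32°  [△QPE]
4. ∠EPK = 148°  [linear pair at P on QK]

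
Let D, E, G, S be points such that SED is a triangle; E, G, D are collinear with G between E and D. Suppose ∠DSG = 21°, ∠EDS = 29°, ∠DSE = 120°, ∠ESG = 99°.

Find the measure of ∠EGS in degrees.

1. ∠DES = 31°  [△SED]
2. ∠GES = 31°  [G on ray ED]
3. ∠EGS = 50°  [△SEG]

∠EGS = 50°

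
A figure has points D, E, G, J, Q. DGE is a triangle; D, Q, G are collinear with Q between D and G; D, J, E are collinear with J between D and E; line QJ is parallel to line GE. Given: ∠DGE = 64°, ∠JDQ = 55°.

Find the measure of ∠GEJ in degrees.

1. ∠DQJ = 64°  [QJ∥GE, corresponding at Q]
2. ∠DJQ = 61°  [△DQJ]
3. ∠EJQ = 119°  [linear pair at J on DE]
4. ∠GEJ = 61°  [QJ∥GE, co-interior at E–J]

∠GEJ = 61°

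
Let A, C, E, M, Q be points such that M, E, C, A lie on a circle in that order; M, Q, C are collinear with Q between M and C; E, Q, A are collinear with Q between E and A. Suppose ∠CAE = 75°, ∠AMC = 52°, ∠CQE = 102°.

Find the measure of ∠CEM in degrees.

∠CEM = 79°

1. ∠CME = 75°  [same arc EC]
2. ∠AEC = 52°  [same arc CA]
3. ∠ECM = 26°  [△EQC]
4. ∠CEM = 79°  [△MEC]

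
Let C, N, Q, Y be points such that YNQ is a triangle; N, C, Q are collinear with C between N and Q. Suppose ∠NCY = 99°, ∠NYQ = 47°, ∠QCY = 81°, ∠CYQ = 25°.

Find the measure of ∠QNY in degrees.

1. ∠CQY = 74°  [△YCQ]
2. ∠NQY = 74°  [C on ray QN]
3. ∠QNY = 59°  [△YNQ]

∠QNY = 59°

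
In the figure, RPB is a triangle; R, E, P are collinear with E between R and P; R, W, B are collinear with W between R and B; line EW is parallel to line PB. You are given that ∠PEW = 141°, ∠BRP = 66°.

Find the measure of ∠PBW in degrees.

∠PBW = 75°

1. ∠REW = 39°  [linear pair at E on RP]
2. ∠ERW = 66°  [E on RP, W on RB]
3. ∠EWR = 75°  [△REW]
4. ∠BWE = 105°  [linear pair at W on RB]
5. ∠PBW = 75°  [EW∥PB, co-interior at B–W]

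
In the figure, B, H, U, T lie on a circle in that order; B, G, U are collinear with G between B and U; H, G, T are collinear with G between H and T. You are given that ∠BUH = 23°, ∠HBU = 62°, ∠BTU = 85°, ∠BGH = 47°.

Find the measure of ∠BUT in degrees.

1. ∠HTU = 62°  [same arc HU]
2. ∠TGU = 47°  [vertical angles at G]
3. ∠BUT = 71°  [△UGT]

∠BUT = 71°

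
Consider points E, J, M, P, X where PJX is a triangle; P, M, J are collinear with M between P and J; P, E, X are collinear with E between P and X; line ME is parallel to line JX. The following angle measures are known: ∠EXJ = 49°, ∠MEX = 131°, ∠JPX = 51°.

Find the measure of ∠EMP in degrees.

∠EMP = 80°

1. ∠MEP = 49°  [linear pair at E on PX]
2. ∠EPM = 51°  [M on PJ, E on PX]
3. ∠EMP = 80°  [△PME]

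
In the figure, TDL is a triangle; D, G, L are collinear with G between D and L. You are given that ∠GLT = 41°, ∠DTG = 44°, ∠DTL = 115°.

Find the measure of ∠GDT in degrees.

1. ∠DLT = 41°  [G on ray LD]
2. ∠LDT = 24°  [△TDL]
3. ∠GDT = 24°  [G on ray DL]

∠GDT = 24°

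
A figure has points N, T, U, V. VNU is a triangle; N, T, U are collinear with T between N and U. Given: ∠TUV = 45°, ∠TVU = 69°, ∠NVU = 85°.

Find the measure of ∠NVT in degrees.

1. ∠UTV = 66°  [△VTU]
2. ∠NUV = 45°  [T on ray UN]
3. ∠UNV = 50°  [△VNU]
4. ∠NTV = 114°  [linear pair at T on NU]
5. ∠TNV = 50°  [T on ray NU]
6. ∠NVT = 16°  [△VNT]

∠NVT = 16°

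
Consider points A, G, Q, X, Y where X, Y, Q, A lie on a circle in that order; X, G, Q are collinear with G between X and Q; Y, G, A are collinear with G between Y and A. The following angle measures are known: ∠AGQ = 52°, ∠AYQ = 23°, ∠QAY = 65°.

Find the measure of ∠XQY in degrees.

1. ∠XGY = 52°  [vertical angles at G]
2. ∠QGY = 128°  [linear pair at G on XQ]
3. ∠XQY = 29°  [△YGQ]

∠XQY = 29°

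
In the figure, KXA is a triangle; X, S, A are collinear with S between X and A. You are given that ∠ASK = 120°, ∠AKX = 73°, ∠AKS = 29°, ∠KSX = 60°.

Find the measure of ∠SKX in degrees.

1. ∠KAS = 31°  [△KSA]
2. ∠KAX = 31°  [S on ray AX]
3. ∠AXK = 76°  [△KXA]
4. ∠KXS = 76°  [S on ray XA]
5. ∠SKX = 44°  [△KXS]

∠SKX = 44°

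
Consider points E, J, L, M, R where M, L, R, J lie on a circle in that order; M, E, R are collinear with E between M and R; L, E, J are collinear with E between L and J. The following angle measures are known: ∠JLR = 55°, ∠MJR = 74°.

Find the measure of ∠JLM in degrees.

∠JLM = 51°

1. ∠JMR = 55°  [same arc RJ]
2. ∠JRM = 51°  [△MRJ]
3. ∠JLM = 51°  [same arc MJ]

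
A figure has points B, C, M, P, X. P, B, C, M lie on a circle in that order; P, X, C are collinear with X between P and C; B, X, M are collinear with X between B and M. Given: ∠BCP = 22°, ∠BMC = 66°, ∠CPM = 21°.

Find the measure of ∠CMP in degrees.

∠CMP = 88°

1. ∠BPC = 66°  [same arc BC]
2. ∠CBP = 92°  [△PBC]
3. ∠CMP = 88°  [cyclic PBCM, opposite ∠B+∠M]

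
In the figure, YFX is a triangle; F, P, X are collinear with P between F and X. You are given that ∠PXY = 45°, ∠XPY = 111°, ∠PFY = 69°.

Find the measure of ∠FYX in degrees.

1. ∠FXY = 45°  [P on ray XF]
2. ∠XFY = 69°  [P on ray FX]
3. ∠FYX = 66°  [△YFX]

∠FYX = 66°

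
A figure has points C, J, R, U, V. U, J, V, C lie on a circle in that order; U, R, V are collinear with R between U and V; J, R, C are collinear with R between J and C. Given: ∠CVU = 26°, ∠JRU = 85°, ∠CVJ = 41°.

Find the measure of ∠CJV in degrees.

∠CJV = 70°

1. ∠CRV = 85°  [vertical angles at R]
2. ∠JCV = 69°  [△VRC]
3. ∠CJV = 70°  [△JVC]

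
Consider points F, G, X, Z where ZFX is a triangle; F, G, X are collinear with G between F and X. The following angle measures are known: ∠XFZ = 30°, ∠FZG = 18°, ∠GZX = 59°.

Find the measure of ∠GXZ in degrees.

1. ∠GFZ = 30°  [G on ray FX]
2. ∠FGZ = 132°  [△ZFG]
3. ∠XGZ = 48°  [linear pair at G on FX]
4. ∠GXZ = 73°  [△ZGX]

∠GXZ = 73°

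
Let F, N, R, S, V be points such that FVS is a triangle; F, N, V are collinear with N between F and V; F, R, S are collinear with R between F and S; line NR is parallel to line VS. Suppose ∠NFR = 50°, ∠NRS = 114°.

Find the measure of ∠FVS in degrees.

1. ∠FRN = 66°  [linear pair at R on FS]
2. ∠FNR = 64°  [△FNR]
3. ∠FVS = 64°  [NR∥VS, corresponding at N]

∠FVS = 64°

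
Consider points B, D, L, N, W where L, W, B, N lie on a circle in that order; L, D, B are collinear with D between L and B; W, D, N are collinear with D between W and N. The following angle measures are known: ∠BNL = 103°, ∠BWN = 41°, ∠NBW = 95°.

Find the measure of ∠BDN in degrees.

∠BDN = 100°

1. ∠BLN = 41°  [same arc BN]
2. ∠BNW = 44°  [△WBN]
3. ∠LBN = 36°  [△LBN]
4. ∠BDN = 100°  [△BDN]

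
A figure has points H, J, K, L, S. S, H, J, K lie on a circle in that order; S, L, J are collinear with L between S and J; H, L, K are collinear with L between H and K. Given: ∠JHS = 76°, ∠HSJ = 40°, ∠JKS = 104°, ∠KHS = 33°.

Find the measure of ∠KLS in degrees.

∠KLS = 73°

1. ∠HJS = 64°  [△SHJ]
2. ∠KJS = 33°  [same arc SK]
3. ∠HKS = 64°  [same arc SH]
4. ∠JSK = 43°  [△SJK]
5. ∠KLS = 73°  [△SLK]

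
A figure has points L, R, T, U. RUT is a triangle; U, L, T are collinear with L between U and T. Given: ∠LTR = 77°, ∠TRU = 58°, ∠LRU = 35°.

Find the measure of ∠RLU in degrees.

∠RLU = 100°

1. ∠RTU = 77°  [L on ray TU]
2. ∠RUT = 45°  [△RUT]
3. ∠LUR = 45°  [L on ray UT]
4. ∠RLU = 100°  [△RUL]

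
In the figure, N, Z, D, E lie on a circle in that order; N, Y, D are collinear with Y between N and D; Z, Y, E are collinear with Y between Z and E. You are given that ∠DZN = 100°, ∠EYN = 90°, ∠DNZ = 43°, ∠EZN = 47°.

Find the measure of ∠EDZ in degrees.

∠EDZ = 84°

1. ∠NDZ = 37°  [△NZD]
2. ∠DYZ = 90°  [vertical angles at Y]
3. ∠DEZ = 43°  [same arc ZD]
4. ∠DZE = 53°  [△ZYD]
5. ∠EDZ = 84°  [△ZDE]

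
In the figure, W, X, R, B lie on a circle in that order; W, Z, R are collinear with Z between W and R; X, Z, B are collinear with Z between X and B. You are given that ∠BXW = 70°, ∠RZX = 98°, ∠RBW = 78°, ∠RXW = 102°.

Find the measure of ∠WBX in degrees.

1. ∠BRW = 70°  [same arc WB]
2. ∠BZW = 98°  [vertical angles at Z]
3. ∠BWR = 32°  [△WRB]
4. ∠WBX = 50°  [△WZB]

∠WBX = 50°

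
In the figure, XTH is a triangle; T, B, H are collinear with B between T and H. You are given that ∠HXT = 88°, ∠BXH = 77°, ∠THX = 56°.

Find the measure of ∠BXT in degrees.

1. ∠HTX = 36°  [△XTH]
2. ∠BHX = 56°  [B on ray HT]
3. ∠BTX = 36°  [B on ray TH]
4. ∠HBX = 47°  [△XBH]
5. ∠TBX = 133°  [linear pair at B on TH]
6. ∠BXT = 11°  [△XTB]

∠BXT = 11°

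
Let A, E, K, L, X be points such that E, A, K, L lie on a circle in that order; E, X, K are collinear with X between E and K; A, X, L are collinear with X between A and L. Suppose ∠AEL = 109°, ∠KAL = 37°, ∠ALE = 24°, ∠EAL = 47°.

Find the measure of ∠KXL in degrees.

1. ∠AKL = 71°  [cyclic EAKL, opposite ∠E+∠K]
2. ∠ALK = 72°  [△AKL]
3. ∠EKL = 47°  [same arc EL]
4. ∠KXL = 61°  [△KXL]

∠KXL = 61°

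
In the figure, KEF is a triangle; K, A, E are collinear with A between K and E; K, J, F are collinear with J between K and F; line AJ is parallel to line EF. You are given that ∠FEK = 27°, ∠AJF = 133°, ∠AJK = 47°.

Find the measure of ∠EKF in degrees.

1. ∠JAK = 27°  [AJ∥EF, corresponding at A]
2. ∠AKJ = 106°  [△KAJ]
3. ∠EKF = 106°  [A on KE, J on KF]

∠EKF = 106°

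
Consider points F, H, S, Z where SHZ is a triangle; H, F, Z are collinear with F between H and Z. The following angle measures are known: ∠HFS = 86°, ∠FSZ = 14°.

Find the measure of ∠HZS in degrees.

1. ∠SFZ = 94°  [linear pair at F on HZ]
2. ∠FZS = 72°  [△SFZ]
3. ∠HZS = 72°  [F on ray ZH]

∠HZS = 72°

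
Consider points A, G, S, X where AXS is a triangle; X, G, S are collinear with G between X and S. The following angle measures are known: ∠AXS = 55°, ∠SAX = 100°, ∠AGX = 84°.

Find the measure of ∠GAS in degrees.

1. ∠ASX = 25°  [△AXS]
2. ∠AGS = 96°  [linear pair at G on XS]
3. ∠ASG = 25°  [G on ray SX]
4. ∠GAS = 59°  [△AGS]

∠GAS = 59°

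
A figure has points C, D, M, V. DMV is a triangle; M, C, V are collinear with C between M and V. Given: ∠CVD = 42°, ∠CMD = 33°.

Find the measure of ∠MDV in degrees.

∠MDV = 105°

1. ∠DVM = 42°  [C on ray VM]
2. ∠DMV = 33°  [C on ray MV]
3. ∠MDV = 105°  [△DMV]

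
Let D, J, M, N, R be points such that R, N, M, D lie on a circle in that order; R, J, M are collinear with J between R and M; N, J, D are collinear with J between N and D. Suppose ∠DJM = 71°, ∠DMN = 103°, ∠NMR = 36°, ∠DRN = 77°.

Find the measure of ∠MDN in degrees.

∠MDN = 42°

1. ∠NJR = 71°  [vertical angles at J]
2. ∠NDR = 36°  [same arc RN]
3. ∠DNR = 67°  [△RND]
4. ∠MRN = 42°  [△RJN]
5. ∠MDN = 42°  [same arc NM]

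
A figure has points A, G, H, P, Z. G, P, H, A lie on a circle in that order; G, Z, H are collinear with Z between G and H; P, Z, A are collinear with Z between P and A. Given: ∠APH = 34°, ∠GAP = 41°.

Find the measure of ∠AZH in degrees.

∠AZH = 75°

1. ∠AGH = 34°  [same arc HA]
2. ∠AZG = 105°  [△GZA]
3. ∠AZH = 75°  [linear pair at Z on GH]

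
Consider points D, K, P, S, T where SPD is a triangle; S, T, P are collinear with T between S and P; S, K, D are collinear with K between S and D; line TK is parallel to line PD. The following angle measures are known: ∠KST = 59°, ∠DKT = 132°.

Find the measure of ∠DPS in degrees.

1. ∠SKT = 48°  [linear pair at K on SD]
2. ∠KTS = 73°  [△STK]
3. ∠DPS = 73°  [TK∥PD, corresponding at T]

∠DPS = 73°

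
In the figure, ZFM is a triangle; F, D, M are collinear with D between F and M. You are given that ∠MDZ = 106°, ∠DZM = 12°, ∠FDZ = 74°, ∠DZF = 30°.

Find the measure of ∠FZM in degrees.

1. ∠DMZ = 62°  [△ZDM]
2. ∠DFZ = 76°  [△ZFD]
3. ∠FMZ = 62°  [D on ray MF]
4. ∠MFZ = 76°  [D on ray FM]
5. ∠FZM = 42°  [△ZFM]

∠FZM = 42°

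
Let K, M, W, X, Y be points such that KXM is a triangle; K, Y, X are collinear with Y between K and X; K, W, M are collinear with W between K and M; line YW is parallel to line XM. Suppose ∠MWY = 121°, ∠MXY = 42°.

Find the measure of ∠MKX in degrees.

∠MKX = 79°

1. ∠KWY = 59°  [linear pair at W on KM]
2. ∠KXM = 42°  [Y on ray XK]
3. ∠KMX = 59°  [YW∥XM, corresponding at W]
4. ∠MKX = 79°  [△KXM]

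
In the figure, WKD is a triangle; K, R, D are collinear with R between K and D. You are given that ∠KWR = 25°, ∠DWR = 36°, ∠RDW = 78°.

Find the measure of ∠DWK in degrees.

∠DWK = 61°

1. ∠DRW = 66°  [△WRD]
2. ∠KDW = 78°  [R on ray DK]
3. ∠KRW = 114°  [linear pair at R on KD]
4. ∠RKW = 41°  [△WKR]
5. ∠DKW = 41°  [R on ray KD]
6. ∠DWK = 61°  [△WKD]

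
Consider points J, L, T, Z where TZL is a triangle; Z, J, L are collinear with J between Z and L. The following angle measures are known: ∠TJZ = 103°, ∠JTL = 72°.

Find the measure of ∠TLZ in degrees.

∠TLZ = 31°

1. ∠LJT = 77°  [linear pair at J on ZL]
2. ∠JLT = 31°  [△TJL]
3. ∠TLZ = 31°  [J on ray LZ]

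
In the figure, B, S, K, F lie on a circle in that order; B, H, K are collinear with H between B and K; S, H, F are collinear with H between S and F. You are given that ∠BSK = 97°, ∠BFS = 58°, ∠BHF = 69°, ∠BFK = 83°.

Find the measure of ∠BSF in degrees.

∠BSF = 44°

1. ∠FBK = 53°  [△BHF]
2. ∠BKF = 44°  [△BKF]
3. ∠BSF = 44°  [same arc BF]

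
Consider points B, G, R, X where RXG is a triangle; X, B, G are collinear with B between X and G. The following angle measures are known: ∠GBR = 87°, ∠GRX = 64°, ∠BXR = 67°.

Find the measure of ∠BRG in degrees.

∠BRG = 44°

1. ∠GXR = 67°  [B on ray XG]
2. ∠RGX = 49°  [△RXG]
3. ∠BGR = 49°  [B on ray GX]
4. ∠BRG = 44°  [△RBG]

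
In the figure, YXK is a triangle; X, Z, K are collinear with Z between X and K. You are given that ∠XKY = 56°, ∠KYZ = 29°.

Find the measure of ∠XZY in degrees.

1. ∠YKZ = 56°  [Z on ray KX]
2. ∠KZY = 95°  [△YZK]
3. ∠XZY = 85°  [linear pair at Z on XK]

∠XZY = 85°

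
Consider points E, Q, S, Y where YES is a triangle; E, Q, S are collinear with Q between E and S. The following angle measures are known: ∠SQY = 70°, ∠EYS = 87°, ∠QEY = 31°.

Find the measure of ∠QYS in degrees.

∠QYS = 48°

1. ∠SEY = 31°  [Q on ray ES]
2. ∠ESY = 62°  [△YES]
3. ∠QSY = 62°  [Q on ray SE]
4. ∠QYS = 48°  [△YQS]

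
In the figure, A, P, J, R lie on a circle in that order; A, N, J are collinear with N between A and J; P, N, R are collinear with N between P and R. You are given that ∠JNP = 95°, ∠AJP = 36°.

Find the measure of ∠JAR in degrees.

1. ∠ANR = 95°  [vertical angles at N]
2. ∠ARP = 36°  [same arc AP]
3. ∠JAR = 49°  [△ANR]

∠JAR = 49°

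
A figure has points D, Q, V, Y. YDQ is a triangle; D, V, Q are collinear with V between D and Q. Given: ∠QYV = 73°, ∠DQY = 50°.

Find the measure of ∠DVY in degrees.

1. ∠VQY = 50°  [V on ray QD]
2. ∠QVY = 57°  [△YVQ]
3. ∠DVY = 123°  [linear pair at V on DQ]

∠DVY = 123°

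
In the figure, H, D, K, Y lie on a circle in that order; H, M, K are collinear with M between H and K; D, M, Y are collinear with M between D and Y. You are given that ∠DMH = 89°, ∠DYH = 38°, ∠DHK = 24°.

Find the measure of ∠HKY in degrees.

∠HKY = 67°

1. ∠KMY = 89°  [vertical angles at M]
2. ∠DYK = 24°  [same arc DK]
3. ∠HKY = 67°  [△KMY]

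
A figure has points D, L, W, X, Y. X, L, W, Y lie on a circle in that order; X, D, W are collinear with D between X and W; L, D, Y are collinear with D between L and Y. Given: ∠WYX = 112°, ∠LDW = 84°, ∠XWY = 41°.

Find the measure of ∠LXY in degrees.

∠LXY = 70°

1. ∠WXY = 27°  [△XWY]
2. ∠XDY = 84°  [vertical angles at D]
3. ∠XLY = 41°  [same arc XY]
4. ∠LYX = 69°  [△XDY]
5. ∠LXY = 70°  [△XLY]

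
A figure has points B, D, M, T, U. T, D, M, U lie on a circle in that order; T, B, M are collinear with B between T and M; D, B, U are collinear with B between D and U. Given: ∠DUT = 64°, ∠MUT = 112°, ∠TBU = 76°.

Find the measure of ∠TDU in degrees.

∠TDU = 28°

1. ∠MTU = 40°  [△TBU]
2. ∠TMU = 28°  [△TMU]
3. ∠TDU = 28°  [same arc TU]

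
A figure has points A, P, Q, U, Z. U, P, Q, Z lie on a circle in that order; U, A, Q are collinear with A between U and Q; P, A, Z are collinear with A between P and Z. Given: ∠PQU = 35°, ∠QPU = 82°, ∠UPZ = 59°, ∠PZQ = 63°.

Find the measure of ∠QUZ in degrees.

1. ∠QZU = 98°  [cyclic UPQZ, opposite ∠P+∠Z]
2. ∠UQZ = 59°  [same arc UZ]
3. ∠QUZ = 23°  [△UQZ]

∠QUZ = 23°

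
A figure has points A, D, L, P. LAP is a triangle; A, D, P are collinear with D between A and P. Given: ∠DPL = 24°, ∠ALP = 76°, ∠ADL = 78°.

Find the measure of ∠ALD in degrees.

∠ALD = 22°

1. ∠APL = 24°  [D on ray PA]
2. ∠LAP = 80°  [△LAP]
3. ∠DAL = 80°  [D on ray AP]
4. ∠ALD = 22°  [△LAD]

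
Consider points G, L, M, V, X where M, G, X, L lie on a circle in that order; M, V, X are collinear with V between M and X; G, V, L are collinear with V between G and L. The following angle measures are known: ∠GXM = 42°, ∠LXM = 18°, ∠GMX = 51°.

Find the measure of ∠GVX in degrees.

1. ∠LGM = 18°  [same arc ML]
2. ∠GVM = 111°  [△MVG]
3. ∠GVX = 69°  [linear pair at V on MX]

∠GVX = 69°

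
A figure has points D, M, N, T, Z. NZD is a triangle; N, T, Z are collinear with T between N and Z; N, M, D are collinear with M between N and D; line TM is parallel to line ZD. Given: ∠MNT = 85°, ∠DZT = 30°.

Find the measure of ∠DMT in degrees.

1. ∠DNZ = 85°  [T on NZ, M on ND]
2. ∠DZN = 30°  [T on ray ZN]
3. ∠NDZ = 65°  [△NZD]
4. ∠NMT = 65°  [TM∥ZD, corresponding at M]
5. ∠DMT = 115°  [linear pair at M on ND]

∠DMT = 115°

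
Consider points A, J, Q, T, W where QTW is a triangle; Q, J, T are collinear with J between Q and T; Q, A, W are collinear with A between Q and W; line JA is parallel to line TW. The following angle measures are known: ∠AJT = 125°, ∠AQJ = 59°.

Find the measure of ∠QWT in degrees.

1. ∠AJQ = 55°  [linear pair at J on QT]
2. ∠JAQ = 66°  [△QJA]
3. ∠QWT = 66°  [JA∥TW, corresponding at A]

∠QWT = 66°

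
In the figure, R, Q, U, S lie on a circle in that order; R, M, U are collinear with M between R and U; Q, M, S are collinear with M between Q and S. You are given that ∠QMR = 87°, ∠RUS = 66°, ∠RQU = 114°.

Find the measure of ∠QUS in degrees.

1. ∠SMU = 87°  [vertical angles at M]
2. ∠QSU = 27°  [△UMS]
3. ∠RSU = 66°  [cyclic RQUS, opposite ∠Q+∠S]
4. ∠SRU = 48°  [△RUS]
5. ∠SQU = 48°  [same arc US]
6. ∠QUS = 105°  [△QUS]

∠QUS = 105°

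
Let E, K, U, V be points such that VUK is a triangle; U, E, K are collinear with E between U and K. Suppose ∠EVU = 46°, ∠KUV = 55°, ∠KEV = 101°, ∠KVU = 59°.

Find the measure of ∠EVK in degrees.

∠EVK = 13°

1. ∠UKV = 66°  [△VUK]
2. ∠EKV = 66°  [E on ray KU]
3. ∠EVK = 13°  [△VEK]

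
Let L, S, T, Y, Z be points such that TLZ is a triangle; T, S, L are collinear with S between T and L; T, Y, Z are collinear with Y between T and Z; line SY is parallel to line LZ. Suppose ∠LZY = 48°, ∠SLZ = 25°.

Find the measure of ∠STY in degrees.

∠STY = 107°

1. ∠LZT = 48°  [Y on ray ZT]
2. ∠TLZ = 25°  [S on ray LT]
3. ∠LTZ = 107°  [△TLZ]
4. ∠STY = 107°  [S on TL, Y on TZ]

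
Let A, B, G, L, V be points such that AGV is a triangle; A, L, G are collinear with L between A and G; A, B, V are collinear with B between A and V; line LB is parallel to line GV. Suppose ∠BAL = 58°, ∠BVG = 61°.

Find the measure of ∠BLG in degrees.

1. ∠GAV = 58°  [L on AG, B on AV]
2. ∠AVG = 61°  [B on ray VA]
3. ∠AGV = 61°  [△AGV]
4. ∠ALB = 61°  [LB∥GV, corresponding at L]
5. ∠BLG = 119°  [linear pair at L on AG]

∠BLG = 119°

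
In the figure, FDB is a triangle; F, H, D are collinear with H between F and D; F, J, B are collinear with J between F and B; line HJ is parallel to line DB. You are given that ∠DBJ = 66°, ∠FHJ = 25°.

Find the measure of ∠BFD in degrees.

1. ∠DBF = 66°  [J on ray BF]
2. ∠BDF = 25°  [HJ∥DB, corresponding at H]
3. ∠BFD = 89°  [△FDB]

∠BFD = 89°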